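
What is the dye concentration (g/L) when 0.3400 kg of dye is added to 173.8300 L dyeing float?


Formula: Conc = dye_mass(kg) / volume(L) * 1000
Substituting: Conc = 0.3400 / 173.8300 * 1000
Result: 1.9559 g/L


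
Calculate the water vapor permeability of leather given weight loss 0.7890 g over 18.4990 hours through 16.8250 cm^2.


Formula: WVP = loss / (area * time)
Substituting: WVP = 0.7890 / (16.8250 * 18.4990)
Result: 0.00253497 g/(cm^2*hr)


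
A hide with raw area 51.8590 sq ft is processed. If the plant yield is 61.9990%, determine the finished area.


Formula: finished = raw * yield / 100
Substituting: finished = 51.8590 * 61.9990 / 100
Result: 32.1521 sq ft


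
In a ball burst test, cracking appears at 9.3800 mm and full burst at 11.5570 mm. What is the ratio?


Formula: Ratio = crack / burst
Substituting: Ratio = 9.3800 / 11.5570
Result: 0.8116


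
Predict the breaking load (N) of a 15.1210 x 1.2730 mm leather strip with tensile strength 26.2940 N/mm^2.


Formula: F = TS * w * t
Substituting: F = 26.2940 * 15.1210 * 1.2730
Result: 506.1341 N


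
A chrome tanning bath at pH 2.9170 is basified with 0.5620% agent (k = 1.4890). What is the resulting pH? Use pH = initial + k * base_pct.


Formula: pH_final = pH_initial + k * base_pct
Substituting: pH_final = 2.9170 + 1.4890 * 0.5620
Result: 3.7538


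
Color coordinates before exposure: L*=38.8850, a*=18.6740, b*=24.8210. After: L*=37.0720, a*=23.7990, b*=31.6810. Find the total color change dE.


dL = -1.8130, da = 5.1250, db = 6.8600
dE = sqrt((-1.8130)^2 + 5.1250^2 + 6.8600^2) = 8.7528


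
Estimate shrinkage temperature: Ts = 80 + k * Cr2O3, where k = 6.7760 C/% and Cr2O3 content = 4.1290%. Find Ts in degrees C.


Formula: Ts = 80 + k * Cr2O3
Substituting: Ts = 80 + 6.7760 * 4.1290
Result: 107.9781 C


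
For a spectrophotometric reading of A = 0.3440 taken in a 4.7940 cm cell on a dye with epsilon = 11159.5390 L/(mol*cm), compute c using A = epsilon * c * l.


Formula: c = A / (epsilon * l)
Substituting: c = 0.3440 / (11159.5390 * 4.7940)
Result: 6.4300e-06 mol/L


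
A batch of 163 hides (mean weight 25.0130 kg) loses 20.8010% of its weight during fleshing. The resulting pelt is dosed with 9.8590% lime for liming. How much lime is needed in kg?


Total_raw = N * avg_wt = 163 * 25.0130 = 4077.1190 kg
Substrate = Total_raw * (1 - loss/100) = 4077.1190 * (1 - 20.8010/100) = 3229.0375 kg
Lime = Substrate * pct / 100 = 3229.0375 * 9.8590 / 100 = 318.3508 kg


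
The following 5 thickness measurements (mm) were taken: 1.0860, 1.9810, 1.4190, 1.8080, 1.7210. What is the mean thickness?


Formula: Average = sum / n
Substituting: Average = 8.0150 / 5
Result: 1.6030 mm


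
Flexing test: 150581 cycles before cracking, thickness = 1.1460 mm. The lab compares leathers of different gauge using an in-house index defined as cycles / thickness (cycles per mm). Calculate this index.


Formula: Index = cycles / thickness
Substituting: Index = 150581 / 1.1460
Result: 131397.0332 cycles/mm


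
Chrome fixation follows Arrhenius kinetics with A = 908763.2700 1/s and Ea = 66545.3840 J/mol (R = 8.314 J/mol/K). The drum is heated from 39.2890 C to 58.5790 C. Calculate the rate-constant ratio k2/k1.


T1 = 39.2890 + 273.15 = 312.4390 K; T2 = 58.5790 + 273.15 = 331.7290 K
k1 = A * exp(-Ea/(R*T1)) = 908763.2700 * exp(-66545.3840/(8.314*312.4390)) = 6.8039e-06 1/s
k2 = A * exp(-Ea/(R*T2)) = 908763.2700 * exp(-66545.3840/(8.314*331.7290)) = 3.0180e-05 1/s
k2/k1 = 3.0180e-05 / 6.8039e-06 = 4.4357


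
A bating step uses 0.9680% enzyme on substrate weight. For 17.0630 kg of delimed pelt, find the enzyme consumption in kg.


Formula: Enzyme = substrate * pct / 100
Substituting: Enzyme = 17.0630 * 0.9680 / 100
Result: 0.1652 kg


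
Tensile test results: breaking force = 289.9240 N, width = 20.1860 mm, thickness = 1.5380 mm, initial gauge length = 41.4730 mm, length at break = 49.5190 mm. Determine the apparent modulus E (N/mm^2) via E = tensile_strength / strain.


TS = F / (w * t) = 289.9240 / (20.1860 * 1.5380) = 9.3385 N/mm^2
strain = (Lf - L0) / L0 = (49.5190 - 41.4730) / 41.4730 = 0.1940
E = TS / strain = 9.3385 / 0.1940 = 48.1352 N/mm^2


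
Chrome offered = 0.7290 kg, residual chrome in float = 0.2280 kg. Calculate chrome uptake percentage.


Formula: Uptake = (offered - residual) / offered * 100
Substituting: Uptake = (0.7290 - 0.2280) / 0.7290 * 100
Result: 68.7243 %


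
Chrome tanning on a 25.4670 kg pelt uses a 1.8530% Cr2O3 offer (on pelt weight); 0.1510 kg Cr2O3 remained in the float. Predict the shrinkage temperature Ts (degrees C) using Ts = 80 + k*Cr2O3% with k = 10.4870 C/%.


Offered = pelt * offer_pct / 100 = 25.4670 * 1.8530 / 100 = 0.4719 kg
Uptake = offered - residual = 0.4719 - 0.1510 = 0.3209 kg
Cr2O3% on pelt = uptake / pelt * 100 = 0.3209 / 25.4670 * 100 = 1.2601 %
Ts = 80 + k * Cr2O3% = 80 + 10.4870 * 1.2601 = 93.2144 C


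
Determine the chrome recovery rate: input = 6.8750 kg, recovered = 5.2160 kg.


Formula: Recovery = recovered / input * 100
Substituting: Recovery = 5.2160 / 6.8750 * 100
Result: 75.8691 %


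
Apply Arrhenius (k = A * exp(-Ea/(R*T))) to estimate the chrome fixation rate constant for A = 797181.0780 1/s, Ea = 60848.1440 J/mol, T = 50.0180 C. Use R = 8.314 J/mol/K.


T_K = T_C + 273.15 = 50.0180 + 273.15 = 323.1680 K
exponent = -Ea / (R * T_K) = -60848.1440 / (8.314 * 323.1680) = -22.6469
k = A * exp(exponent) = 797181.0780 * exp(-22.6469) = 1.1645e-04 1/s


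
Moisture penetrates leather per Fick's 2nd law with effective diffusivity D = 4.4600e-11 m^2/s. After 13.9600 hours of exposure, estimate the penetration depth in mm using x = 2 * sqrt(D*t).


t = 13.9600 hr * 3600 = 50256.0000 s
D * t = 4.4600e-11 * 50256.0000 = 2.2414e-06
x = 2 * sqrt(D*t) = 2 * sqrt(2.2414e-06) = 0.00299427 m = 2.9943 mm


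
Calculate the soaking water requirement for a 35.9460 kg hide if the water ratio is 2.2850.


Formula: Water = hide_weight * ratio
Substituting: Water = 35.9460 * 2.2850
Result: 82.1366 kg


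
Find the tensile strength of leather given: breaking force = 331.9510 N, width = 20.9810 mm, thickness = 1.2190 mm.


Formula: TS = force / (width * thickness)
Substituting: TS = 331.9510 / (20.9810 * 1.2190)
Result: 12.9791 N/mm^2


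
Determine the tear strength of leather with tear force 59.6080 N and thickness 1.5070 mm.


Formula: Tear strength = force / thickness
Substituting: Tear strength = 59.6080 / 1.5070
Result: 39.5541 N/mm


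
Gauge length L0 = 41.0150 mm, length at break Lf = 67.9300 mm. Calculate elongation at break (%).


Formula: Elongation = (Lf - L0) / L0 * 100
Substituting: Elongation = (67.9300 - 41.0150) / 41.0150 * 100
Result: 65.6223 %


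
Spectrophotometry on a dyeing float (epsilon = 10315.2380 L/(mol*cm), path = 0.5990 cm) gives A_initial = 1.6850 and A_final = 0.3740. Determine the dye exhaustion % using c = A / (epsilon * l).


c_initial = A_i / (epsilon * l) = 1.6850 / (10315.2380 * 0.5990) = 2.7271e-04 mol/L
c_final = A_f / (epsilon * l) = 0.3740 / (10315.2380 * 0.5990) = 6.0529e-05 mol/L
Exhaustion = (c_initial - c_final) / c_initial * 100 = (2.7271e-04 - 6.0529e-05) / 2.7271e-04 * 100 = 77.8042 %


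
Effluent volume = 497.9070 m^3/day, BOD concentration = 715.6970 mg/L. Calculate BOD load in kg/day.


Formula: BOD_load = volume * conc / 1000
Substituting: BOD_load = 497.9070 * 715.6970 / 1000
Result: 356.3505 kg/day


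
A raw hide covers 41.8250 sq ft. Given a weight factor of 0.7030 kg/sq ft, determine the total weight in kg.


Formula: Weight = area * weight_per_sqft
Substituting: Weight = 41.8250 * 0.7030
Result: 29.4030 kg


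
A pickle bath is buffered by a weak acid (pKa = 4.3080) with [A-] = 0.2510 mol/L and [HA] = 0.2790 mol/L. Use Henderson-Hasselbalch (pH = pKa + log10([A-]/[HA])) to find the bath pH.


ratio = [A-] / [HA] = 0.2510 / 0.2790 = 0.8996
log10(ratio) = -0.0459305
pH = pKa + log10(ratio) = 4.3080 - 0.0459305 = 4.2621


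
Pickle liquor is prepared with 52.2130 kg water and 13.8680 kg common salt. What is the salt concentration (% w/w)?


Formula: Conc = salt / (water + salt) * 100
Substituting: Conc = 13.8680 / (52.2130 + 13.8680) * 100
Result: 20.9864 %


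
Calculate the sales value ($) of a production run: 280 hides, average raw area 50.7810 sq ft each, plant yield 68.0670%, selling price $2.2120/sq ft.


Raw_total = N * avg_area = 280 * 50.7810 = 14218.6800 sq ft
Finished = Raw_total * yield / 100 = 14218.6800 * 68.0670 / 100 = 9678.2289 sq ft
Value = Finished * price = 9678.2289 * 2.2120 = 21408.2424 $


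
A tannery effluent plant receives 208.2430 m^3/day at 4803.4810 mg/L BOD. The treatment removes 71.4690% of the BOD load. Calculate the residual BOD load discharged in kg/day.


Load_in = volume * conc / 1000 = 208.2430 * 4803.4810 / 1000 = 1000.2913 kg/day
Removed = Load_in * eff / 100 = 1000.2913 * 71.4690 / 100 = 714.8982 kg/day
Load_out = Load_in - Removed = 1000.2913 - 714.8982 = 285.3931 kg/day


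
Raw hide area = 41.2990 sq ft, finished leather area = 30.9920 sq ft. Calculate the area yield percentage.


Formula: Yield = finished / raw * 100
Substituting: Yield = 30.9920 / 41.2990 * 100
Result: 75.0430 %


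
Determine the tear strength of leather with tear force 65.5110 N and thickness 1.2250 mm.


Formula: Tear strength = force / thickness
Substituting: Tear strength = 65.5110 / 1.2250
Result: 53.4784 N/mm


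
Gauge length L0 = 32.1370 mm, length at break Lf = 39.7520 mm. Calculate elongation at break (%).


Formula: Elongation = (Lf - L0) / L0 * 100
Substituting: Elongation = (39.7520 - 32.1370) / 32.1370 * 100
Result: 23.6954 %


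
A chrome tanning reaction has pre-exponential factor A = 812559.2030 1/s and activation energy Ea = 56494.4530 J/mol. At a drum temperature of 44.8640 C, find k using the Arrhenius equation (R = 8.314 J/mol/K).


T_K = T_C + 273.15 = 44.8640 + 273.15 = 318.0140 K
exponent = -Ea / (R * T_K) = -56494.4530 / (8.314 * 318.0140) = -21.3673
k = A * exp(exponent) = 812559.2030 * exp(-21.3673) = 4.2673e-04 1/s


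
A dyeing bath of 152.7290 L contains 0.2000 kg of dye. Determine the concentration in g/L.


Formula: Conc = dye_mass(kg) / volume(L) * 1000
Substituting: Conc = 0.2000 / 152.7290 * 1000
Result: 1.3095 g/L


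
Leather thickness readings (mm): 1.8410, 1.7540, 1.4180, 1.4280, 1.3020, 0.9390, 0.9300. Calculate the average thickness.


Formula: Average = sum / n
Substituting: Average = 9.6120 / 7
Result: 1.3731 mm


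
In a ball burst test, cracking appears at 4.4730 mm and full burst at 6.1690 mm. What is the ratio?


Formula: Ratio = crack / burst
Substituting: Ratio = 4.4730 / 6.1690
Result: 0.7251


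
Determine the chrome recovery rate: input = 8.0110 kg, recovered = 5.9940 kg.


Formula: Recovery = recovered / input * 100
Substituting: Recovery = 5.9940 / 8.0110 * 100
Result: 74.8221 %


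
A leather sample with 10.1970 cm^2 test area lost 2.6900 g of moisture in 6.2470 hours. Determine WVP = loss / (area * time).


Formula: WVP = loss / (area * time)
Substituting: WVP = 2.6900 / (10.1970 * 6.2470)
Result: 0.0422288 g/(cm^2*hr)


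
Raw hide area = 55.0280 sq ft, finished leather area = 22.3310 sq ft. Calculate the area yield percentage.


Formula: Yield = finished / raw * 100
Substituting: Yield = 22.3310 / 55.0280 * 100
Result: 40.5812 %


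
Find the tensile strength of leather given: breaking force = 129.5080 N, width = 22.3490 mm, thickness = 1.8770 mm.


Formula: TS = force / (width * thickness)
Substituting: TS = 129.5080 / (22.3490 * 1.8770)
Result: 3.0873 N/mm^2


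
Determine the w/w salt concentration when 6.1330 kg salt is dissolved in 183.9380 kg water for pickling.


Formula: Conc = salt / (water + salt) * 100
Substituting: Conc = 6.1330 / (183.9380 + 6.1330) * 100
Result: 3.2267 %


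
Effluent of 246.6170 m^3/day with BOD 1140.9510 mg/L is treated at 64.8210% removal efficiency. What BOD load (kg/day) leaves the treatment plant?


Load_in = volume * conc / 1000 = 246.6170 * 1140.9510 / 1000 = 281.3779 kg/day
Removed = Load_in * eff / 100 = 281.3779 * 64.8210 / 100 = 182.3920 kg/day
Load_out = Load_in - Removed = 281.3779 - 182.3920 = 98.9859 kg/day


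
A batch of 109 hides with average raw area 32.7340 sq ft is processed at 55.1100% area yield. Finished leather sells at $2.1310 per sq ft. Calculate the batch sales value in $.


Raw_total = N * avg_area = 109 * 32.7340 = 3568.0060 sq ft
Finished = Raw_total * yield / 100 = 3568.0060 * 55.1100 / 100 = 1966.3281 sq ft
Value = Finished * price = 1966.3281 * 2.1310 = 4190.2452 $


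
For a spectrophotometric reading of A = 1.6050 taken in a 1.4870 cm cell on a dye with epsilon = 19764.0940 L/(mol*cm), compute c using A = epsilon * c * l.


Formula: c = A / (epsilon * l)
Substituting: c = 1.6050 / (19764.0940 * 1.4870)
Result: 5.4612e-05 mol/L


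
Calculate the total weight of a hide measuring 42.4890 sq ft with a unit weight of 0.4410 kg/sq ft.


Formula: Weight = area * weight_per_sqft
Substituting: Weight = 42.4890 * 0.4410
Result: 18.7376 kg


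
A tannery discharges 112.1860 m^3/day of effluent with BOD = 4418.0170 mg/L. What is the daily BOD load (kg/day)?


Formula: BOD_load = volume * conc / 1000
Substituting: BOD_load = 112.1860 * 4418.0170 / 1000
Result: 495.6397 kg/day


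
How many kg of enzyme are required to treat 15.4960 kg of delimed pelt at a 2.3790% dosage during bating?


Formula: Enzyme = substrate * pct / 100
Substituting: Enzyme = 15.4960 * 2.3790 / 100
Result: 0.3686 kg


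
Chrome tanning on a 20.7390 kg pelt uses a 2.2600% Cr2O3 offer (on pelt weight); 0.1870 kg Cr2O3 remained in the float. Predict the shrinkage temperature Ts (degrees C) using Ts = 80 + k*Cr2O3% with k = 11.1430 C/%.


Offered = pelt * offer_pct / 100 = 20.7390 * 2.2600 / 100 = 0.4687 kg
Uptake = offered - residual = 0.4687 - 0.1870 = 0.2817 kg
Cr2O3% on pelt = uptake / pelt * 100 = 0.2817 / 20.7390 * 100 = 1.3583 %
Ts = 80 + k * Cr2O3% = 80 + 11.1430 * 1.3583 = 95.1357 C


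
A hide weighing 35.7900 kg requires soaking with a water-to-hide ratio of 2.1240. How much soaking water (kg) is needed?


Formula: Water = hide_weight * ratio
Substituting: Water = 35.7900 * 2.1240
Result: 76.0180 kg


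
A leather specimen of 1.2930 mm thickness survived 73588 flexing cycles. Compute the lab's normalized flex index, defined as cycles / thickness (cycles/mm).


Formula: Index = cycles / thickness
Substituting: Index = 73588 / 1.2930
Result: 56912.6063 cycles/mm


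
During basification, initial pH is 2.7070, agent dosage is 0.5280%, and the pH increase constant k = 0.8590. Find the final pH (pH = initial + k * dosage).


Formula: pH_final = pH_initial + k * base_pct
Substituting: pH_final = 2.7070 + 0.8590 * 0.5280
Result: 3.1606


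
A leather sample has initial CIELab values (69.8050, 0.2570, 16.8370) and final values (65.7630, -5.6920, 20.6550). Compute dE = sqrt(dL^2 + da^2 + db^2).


dL = -4.0420, da = -5.9490, db = 3.8180
dE = sqrt((-4.0420)^2 + (-5.9490)^2 + 3.8180^2) = 8.1428


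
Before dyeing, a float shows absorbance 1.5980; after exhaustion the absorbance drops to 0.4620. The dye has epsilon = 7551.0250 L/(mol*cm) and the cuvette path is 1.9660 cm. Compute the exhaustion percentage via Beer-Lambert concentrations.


c_initial = A_i / (epsilon * l) = 1.5980 / (7551.0250 * 1.9660) = 1.0764e-04 mol/L
c_final = A_f / (epsilon * l) = 0.4620 / (7551.0250 * 1.9660) = 3.1121e-05 mol/L
Exhaustion = (c_initial - c_final) / c_initial * 100 = (1.0764e-04 - 3.1121e-05) / 1.0764e-04 * 100 = 71.0889 %


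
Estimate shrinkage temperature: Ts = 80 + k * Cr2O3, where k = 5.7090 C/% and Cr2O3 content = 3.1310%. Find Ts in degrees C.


Formula: Ts = 80 + k * Cr2O3
Substituting: Ts = 80 + 5.7090 * 3.1310
Result: 97.8749 C


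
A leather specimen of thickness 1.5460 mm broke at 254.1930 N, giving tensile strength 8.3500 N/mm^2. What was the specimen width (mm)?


Formula: w = F / (TS * t)
Substituting: w = 254.1930 / (8.3500 * 1.5460)
Result: 19.6910 mm


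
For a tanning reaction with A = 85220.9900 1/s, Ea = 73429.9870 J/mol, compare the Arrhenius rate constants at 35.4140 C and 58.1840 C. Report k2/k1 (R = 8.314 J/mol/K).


T1 = 35.4140 + 273.15 = 308.5640 K; T2 = 58.1840 + 273.15 = 331.3340 K
k1 = A * exp(-Ea/(R*T1)) = 85220.9900 * exp(-73429.9870/(8.314*308.5640)) = 3.1597e-08 1/s
k2 = A * exp(-Ea/(R*T2)) = 85220.9900 * exp(-73429.9870/(8.314*331.3340)) = 2.2591e-07 1/s
k2/k1 = 2.2591e-07 / 3.1597e-08 = 7.1495


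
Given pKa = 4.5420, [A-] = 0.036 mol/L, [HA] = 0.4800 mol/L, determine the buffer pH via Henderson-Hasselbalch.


ratio = [A-] / [HA] = 0.036 / 0.4800 = 0.075
log10(ratio) = -1.1249
pH = pKa + log10(ratio) = 4.5420 - 1.1249 = 3.4171


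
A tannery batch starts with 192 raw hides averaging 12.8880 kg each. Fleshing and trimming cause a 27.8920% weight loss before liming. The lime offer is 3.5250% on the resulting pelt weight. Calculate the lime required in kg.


Total_raw = N * avg_wt = 192 * 12.8880 = 2474.4960 kg
Substrate = Total_raw * (1 - loss/100) = 2474.4960 * (1 - 27.8920/100) = 1784.3096 kg
Lime = Substrate * pct / 100 = 1784.3096 * 3.5250 / 100 = 62.8969 kg


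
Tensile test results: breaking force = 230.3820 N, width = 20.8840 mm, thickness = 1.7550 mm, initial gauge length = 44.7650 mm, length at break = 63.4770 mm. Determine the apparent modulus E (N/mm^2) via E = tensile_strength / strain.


TS = F / (w * t) = 230.3820 / (20.8840 * 1.7550) = 6.2858 N/mm^2
strain = (Lf - L0) / L0 = (63.4770 - 44.7650) / 44.7650 = 0.4180
E = TS / strain = 6.2858 / 0.4180 = 15.0375 N/mm^2


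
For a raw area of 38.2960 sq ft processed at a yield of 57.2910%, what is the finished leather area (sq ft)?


Formula: finished = raw * yield / 100
Substituting: finished = 38.2960 * 57.2910 / 100
Result: 21.9402 sq ft


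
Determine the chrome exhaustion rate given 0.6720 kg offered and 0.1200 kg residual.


Formula: Uptake = (offered - residual) / offered * 100
Substituting: Uptake = (0.6720 - 0.1200) / 0.6720 * 100
Result: 82.1429 %


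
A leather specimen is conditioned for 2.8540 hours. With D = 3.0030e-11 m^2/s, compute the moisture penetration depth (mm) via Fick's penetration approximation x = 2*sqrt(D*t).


t = 2.8540 hr * 3600 = 10274.4000 s
D * t = 3.0030e-11 * 10274.4000 = 3.0854e-07
x = 2 * sqrt(D*t) = 2 * sqrt(3.0854e-07) = 0.00111093 m = 1.1109 mm


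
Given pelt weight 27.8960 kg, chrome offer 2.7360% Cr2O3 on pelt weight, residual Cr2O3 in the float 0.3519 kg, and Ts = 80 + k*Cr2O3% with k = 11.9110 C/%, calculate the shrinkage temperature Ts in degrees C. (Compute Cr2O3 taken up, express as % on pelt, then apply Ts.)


Offered = pelt * offer_pct / 100 = 27.8960 * 2.7360 / 100 = 0.7632 kg
Uptake = offered - residual = 0.7632 - 0.3519 = 0.4113 kg
Cr2O3% on pelt = uptake / pelt * 100 = 0.4113 / 27.8960 * 100 = 1.4745 %
Ts = 80 + k * Cr2O3% = 80 + 11.9110 * 1.4745 = 97.5631 C


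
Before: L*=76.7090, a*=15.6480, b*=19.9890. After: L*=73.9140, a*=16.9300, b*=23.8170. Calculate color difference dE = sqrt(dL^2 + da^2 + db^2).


dL = -2.7950, da = 1.2820, db = 3.8280
dE = sqrt((-2.7950)^2 + 1.2820^2 + 3.8280^2) = 4.9101


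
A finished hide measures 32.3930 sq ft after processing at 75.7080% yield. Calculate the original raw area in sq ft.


Formula: raw = finished * 100 / yield
Substituting: raw = 32.3930 * 100 / 75.7080
Result: 42.7868 sq ft


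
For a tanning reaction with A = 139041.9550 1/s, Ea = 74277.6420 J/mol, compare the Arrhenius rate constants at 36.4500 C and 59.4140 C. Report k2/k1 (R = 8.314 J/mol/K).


T1 = 36.4500 + 273.15 = 309.6000 K; T2 = 59.4140 + 273.15 = 332.5640 K
k1 = A * exp(-Ea/(R*T1)) = 139041.9550 * exp(-74277.6420/(8.314*309.6000)) = 4.0816e-08 1/s
k2 = A * exp(-Ea/(R*T2)) = 139041.9550 * exp(-74277.6420/(8.314*332.5640)) = 2.9936e-07 1/s
k2/k1 = 2.9936e-07 / 4.0816e-08 = 7.3346


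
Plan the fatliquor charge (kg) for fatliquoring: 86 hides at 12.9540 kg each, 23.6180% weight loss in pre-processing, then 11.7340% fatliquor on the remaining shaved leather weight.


Total_raw = N * avg_wt = 86 * 12.9540 = 1114.0440 kg
Substrate = Total_raw * (1 - loss/100) = 1114.0440 * (1 - 23.6180/100) = 850.9291 kg
Fat = Substrate * pct / 100 = 850.9291 * 11.7340 / 100 = 99.8480 kg


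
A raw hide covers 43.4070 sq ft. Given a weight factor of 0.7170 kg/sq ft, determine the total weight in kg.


Formula: Weight = area * weight_per_sqft
Substituting: Weight = 43.4070 * 0.7170
Result: 31.1228 kg


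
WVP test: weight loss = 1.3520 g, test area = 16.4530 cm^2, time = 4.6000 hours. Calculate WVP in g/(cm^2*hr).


Formula: WVP = loss / (area * time)
Substituting: WVP = 1.3520 / (16.4530 * 4.6000)
Result: 0.0178638 g/(cm^2*hr)


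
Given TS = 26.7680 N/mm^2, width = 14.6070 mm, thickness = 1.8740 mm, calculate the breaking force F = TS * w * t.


Formula: F = TS * w * t
Substituting: F = 26.7680 * 14.6070 * 1.8740
Result: 732.7343 N


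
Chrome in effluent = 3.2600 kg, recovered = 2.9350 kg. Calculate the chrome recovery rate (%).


Formula: Recovery = recovered / input * 100
Substituting: Recovery = 2.9350 / 3.2600 * 100
Result: 90.0307 %


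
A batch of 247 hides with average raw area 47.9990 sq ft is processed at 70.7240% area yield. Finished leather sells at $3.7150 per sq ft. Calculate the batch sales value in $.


Raw_total = N * avg_area = 247 * 47.9990 = 11855.7530 sq ft
Finished = Raw_total * yield / 100 = 11855.7530 * 70.7240 / 100 = 8384.8628 sq ft
Value = Finished * price = 8384.8628 * 3.7150 = 31149.7651 $


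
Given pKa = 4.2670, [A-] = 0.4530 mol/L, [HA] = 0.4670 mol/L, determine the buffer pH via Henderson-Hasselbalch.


ratio = [A-] / [HA] = 0.4530 / 0.4670 = 0.9700
log10(ratio) = -0.0132187
pH = pKa + log10(ratio) = 4.2670 - 0.0132187 = 4.2538


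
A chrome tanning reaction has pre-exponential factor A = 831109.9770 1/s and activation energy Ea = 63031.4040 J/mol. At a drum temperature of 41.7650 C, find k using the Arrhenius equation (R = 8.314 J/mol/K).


T_K = T_C + 273.15 = 41.7650 + 273.15 = 314.9150 K
exponent = -Ea / (R * T_K) = -63031.4040 / (8.314 * 314.9150) = -24.0743
k = A * exp(exponent) = 831109.9770 * exp(-24.0743) = 2.9129e-05 1/s


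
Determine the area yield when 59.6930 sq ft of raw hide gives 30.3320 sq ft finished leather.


Formula: Yield = finished / raw * 100
Substituting: Yield = 30.3320 / 59.6930 * 100
Result: 50.8133 %


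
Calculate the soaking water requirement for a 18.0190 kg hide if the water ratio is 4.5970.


Formula: Water = hide_weight * ratio
Substituting: Water = 18.0190 * 4.5970
Result: 82.8333 kg


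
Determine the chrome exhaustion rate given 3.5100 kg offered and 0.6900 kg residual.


Formula: Uptake = (offered - residual) / offered * 100
Substituting: Uptake = (3.5100 - 0.6900) / 3.5100 * 100
Result: 80.3419 %


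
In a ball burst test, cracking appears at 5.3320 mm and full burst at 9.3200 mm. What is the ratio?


Formula: Ratio = crack / burst
Substituting: Ratio = 5.3320 / 9.3200
Result: 0.5721


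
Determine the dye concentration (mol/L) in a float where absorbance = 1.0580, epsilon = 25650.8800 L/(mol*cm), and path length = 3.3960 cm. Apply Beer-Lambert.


Formula: c = A / (epsilon * l)
Substituting: c = 1.0580 / (25650.8800 * 3.3960)
Result: 1.2146e-05 mol/L


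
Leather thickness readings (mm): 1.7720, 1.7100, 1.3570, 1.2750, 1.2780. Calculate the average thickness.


Formula: Average = sum / n
Substituting: Average = 7.3920 / 5
Result: 1.4784 mm


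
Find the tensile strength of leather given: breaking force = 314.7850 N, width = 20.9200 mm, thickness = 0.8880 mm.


Formula: TS = force / (width * thickness)
Substituting: TS = 314.7850 / (20.9200 * 0.8880)
Result: 16.9449 N/mm^2


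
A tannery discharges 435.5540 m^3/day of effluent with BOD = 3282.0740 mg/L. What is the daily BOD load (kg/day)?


Formula: BOD_load = volume * conc / 1000
Substituting: BOD_load = 435.5540 * 3282.0740 / 1000
Result: 1429.5205 kg/day


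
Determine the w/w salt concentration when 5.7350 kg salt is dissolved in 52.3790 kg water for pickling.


Formula: Conc = salt / (water + salt) * 100
Substituting: Conc = 5.7350 / (52.3790 + 5.7350) * 100
Result: 9.8685 %


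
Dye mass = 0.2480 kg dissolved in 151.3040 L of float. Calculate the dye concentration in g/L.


Formula: Conc = dye_mass(kg) / volume(L) * 1000
Substituting: Conc = 0.2480 / 151.3040 * 1000
Result: 1.6391 g/L


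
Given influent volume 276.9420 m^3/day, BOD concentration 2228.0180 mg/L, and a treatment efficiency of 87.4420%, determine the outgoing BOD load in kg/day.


Load_in = volume * conc / 1000 = 276.9420 * 2228.0180 / 1000 = 617.0318 kg/day
Removed = Load_in * eff / 100 = 617.0318 * 87.4420 / 100 = 539.5449 kg/day
Load_out = Load_in - Removed = 617.0318 - 539.5449 = 77.4868 kg/day


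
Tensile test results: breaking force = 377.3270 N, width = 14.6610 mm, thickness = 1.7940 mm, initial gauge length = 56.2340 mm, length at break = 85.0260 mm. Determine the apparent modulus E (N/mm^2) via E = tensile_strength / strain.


TS = F / (w * t) = 377.3270 / (14.6610 * 1.7940) = 14.3460 N/mm^2
strain = (Lf - L0) / L0 = (85.0260 - 56.2340) / 56.2340 = 0.5120
E = TS / strain = 14.3460 / 0.5120 = 28.0194 N/mm^2


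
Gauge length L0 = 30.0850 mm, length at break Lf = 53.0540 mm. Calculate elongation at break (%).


Formula: Elongation = (Lf - L0) / L0 * 100
Substituting: Elongation = (53.0540 - 30.0850) / 30.0850 * 100
Result: 76.3470 %


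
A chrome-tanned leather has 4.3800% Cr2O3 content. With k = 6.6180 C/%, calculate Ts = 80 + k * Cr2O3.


Formula: Ts = 80 + k * Cr2O3
Substituting: Ts = 80 + 6.6180 * 4.3800
Result: 108.9868 C


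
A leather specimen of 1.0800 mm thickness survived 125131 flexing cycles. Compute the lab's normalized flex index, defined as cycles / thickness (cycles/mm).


Formula: Index = cycles / thickness
Substituting: Index = 125131 / 1.0800
Result: 115862.0370 cycles/mm


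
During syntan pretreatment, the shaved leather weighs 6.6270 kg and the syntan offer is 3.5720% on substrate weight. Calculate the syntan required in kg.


Formula: Syntan = substrate * pct / 100
Substituting: Syntan = 6.6270 * 3.5720 / 100
Result: 0.2367 kg


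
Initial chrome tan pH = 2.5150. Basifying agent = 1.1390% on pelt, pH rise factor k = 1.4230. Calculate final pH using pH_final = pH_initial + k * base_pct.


Formula: pH_final = pH_initial + k * base_pct
Substituting: pH_final = 2.5150 + 1.4230 * 1.1390
Result: 4.1358


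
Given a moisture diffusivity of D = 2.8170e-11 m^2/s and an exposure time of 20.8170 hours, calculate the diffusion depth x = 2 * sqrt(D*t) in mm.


t = 20.8170 hr * 3600 = 74941.2000 s
D * t = 2.8170e-11 * 74941.2000 = 2.1111e-06
x = 2 * sqrt(D*t) = 2 * sqrt(2.1111e-06) = 0.00290592 m = 2.9059 mm


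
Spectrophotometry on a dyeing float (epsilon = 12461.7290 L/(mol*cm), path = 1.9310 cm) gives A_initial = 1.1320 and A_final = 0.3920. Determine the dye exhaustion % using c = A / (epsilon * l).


c_initial = A_i / (epsilon * l) = 1.1320 / (12461.7290 * 1.9310) = 4.7042e-05 mol/L
c_final = A_f / (epsilon * l) = 0.3920 / (12461.7290 * 1.9310) = 1.6290e-05 mol/L
Exhaustion = (c_initial - c_final) / c_initial * 100 = (4.7042e-05 - 1.6290e-05) / 4.7042e-05 * 100 = 65.3710 %


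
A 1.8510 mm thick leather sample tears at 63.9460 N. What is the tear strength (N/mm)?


Formula: Tear strength = force / thickness
Substituting: Tear strength = 63.9460 / 1.8510
Result: 34.5467 N/mm


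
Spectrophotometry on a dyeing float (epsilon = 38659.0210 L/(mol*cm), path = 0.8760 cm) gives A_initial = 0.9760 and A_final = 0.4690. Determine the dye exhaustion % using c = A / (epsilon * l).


c_initial = A_i / (epsilon * l) = 0.9760 / (38659.0210 * 0.8760) = 2.8820e-05 mol/L
c_final = A_f / (epsilon * l) = 0.4690 / (38659.0210 * 0.8760) = 1.3849e-05 mol/L
Exhaustion = (c_initial - c_final) / c_initial * 100 = (2.8820e-05 - 1.3849e-05) / 2.8820e-05 * 100 = 51.9467 %


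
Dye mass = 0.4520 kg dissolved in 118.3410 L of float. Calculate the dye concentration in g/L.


Formula: Conc = dye_mass(kg) / volume(L) * 1000
Substituting: Conc = 0.4520 / 118.3410 * 1000
Result: 3.8195 g/L


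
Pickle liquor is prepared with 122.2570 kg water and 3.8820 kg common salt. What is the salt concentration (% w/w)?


Formula: Conc = salt / (water + salt) * 100
Substituting: Conc = 3.8820 / (122.2570 + 3.8820) * 100
Result: 3.0776 %


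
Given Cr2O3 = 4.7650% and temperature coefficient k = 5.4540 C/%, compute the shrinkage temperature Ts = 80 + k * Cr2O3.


Formula: Ts = 80 + k * Cr2O3
Substituting: Ts = 80 + 5.4540 * 4.7650
Result: 105.9883 C


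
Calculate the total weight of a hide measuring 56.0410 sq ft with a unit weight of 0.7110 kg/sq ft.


Formula: Weight = area * weight_per_sqft
Substituting: Weight = 56.0410 * 0.7110
Result: 39.8452 kg


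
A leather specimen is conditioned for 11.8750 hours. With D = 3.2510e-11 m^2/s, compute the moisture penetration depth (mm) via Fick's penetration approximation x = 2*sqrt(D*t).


t = 11.8750 hr * 3600 = 42750.0000 s
D * t = 3.2510e-11 * 42750.0000 = 1.3898e-06
x = 2 * sqrt(D*t) = 2 * sqrt(1.3898e-06) = 0.0023578 m = 2.3578 mm


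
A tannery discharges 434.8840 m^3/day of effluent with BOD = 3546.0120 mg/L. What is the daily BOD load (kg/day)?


Formula: BOD_load = volume * conc / 1000
Substituting: BOD_load = 434.8840 * 3546.0120 / 1000
Result: 1542.1039 kg/day


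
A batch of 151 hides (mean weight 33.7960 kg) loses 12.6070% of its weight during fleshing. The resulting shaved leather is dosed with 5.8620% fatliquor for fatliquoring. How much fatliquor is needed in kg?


Total_raw = N * avg_wt = 151 * 33.7960 = 5103.1960 kg
Substrate = Total_raw * (1 - loss/100) = 5103.1960 * (1 - 12.6070/100) = 4459.8361 kg
Fat = Substrate * pct / 100 = 4459.8361 * 5.8620 / 100 = 261.4356 kg


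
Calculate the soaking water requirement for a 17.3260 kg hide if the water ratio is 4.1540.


Formula: Water = hide_weight * ratio
Substituting: Water = 17.3260 * 4.1540
Result: 71.9722 kg


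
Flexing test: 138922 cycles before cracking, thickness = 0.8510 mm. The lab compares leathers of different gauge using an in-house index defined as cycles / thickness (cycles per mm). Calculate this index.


Formula: Index = cycles / thickness
Substituting: Index = 138922 / 0.8510
Result: 163245.5934 cycles/mm


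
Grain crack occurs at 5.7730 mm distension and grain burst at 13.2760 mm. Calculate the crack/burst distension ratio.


Formula: Ratio = crack / burst
Substituting: Ratio = 5.7730 / 13.2760
Result: 0.4348


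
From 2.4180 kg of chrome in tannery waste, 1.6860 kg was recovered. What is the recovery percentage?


Formula: Recovery = recovered / input * 100
Substituting: Recovery = 1.6860 / 2.4180 * 100
Result: 69.7270 %


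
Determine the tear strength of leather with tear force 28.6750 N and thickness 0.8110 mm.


Formula: Tear strength = force / thickness
Substituting: Tear strength = 28.6750 / 0.8110
Result: 35.3576 N/mm


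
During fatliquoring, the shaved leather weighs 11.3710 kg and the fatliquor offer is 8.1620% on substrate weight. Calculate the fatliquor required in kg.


Formula: Fat = substrate * pct / 100
Substituting: Fat = 11.3710 * 8.1620 / 100
Result: 0.9281 kg


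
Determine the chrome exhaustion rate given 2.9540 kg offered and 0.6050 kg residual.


Formula: Uptake = (offered - residual) / offered * 100
Substituting: Uptake = (2.9540 - 0.6050) / 2.9540 * 100
Result: 79.5193 %


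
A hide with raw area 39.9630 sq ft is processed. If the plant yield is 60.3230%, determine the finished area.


Formula: finished = raw * yield / 100
Substituting: finished = 39.9630 * 60.3230 / 100
Result: 24.1069 sq ft


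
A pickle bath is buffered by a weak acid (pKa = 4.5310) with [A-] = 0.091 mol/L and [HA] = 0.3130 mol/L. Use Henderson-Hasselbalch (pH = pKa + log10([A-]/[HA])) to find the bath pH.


ratio = [A-] / [HA] = 0.091 / 0.3130 = 0.2907
log10(ratio) = -0.5365
pH = pKa + log10(ratio) = 4.5310 - 0.5365 = 3.9945


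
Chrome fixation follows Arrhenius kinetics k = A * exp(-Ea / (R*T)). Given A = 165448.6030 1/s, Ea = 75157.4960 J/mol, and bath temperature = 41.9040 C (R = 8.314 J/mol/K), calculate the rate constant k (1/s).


T_K = T_C + 273.15 = 41.9040 + 273.15 = 315.0540 K
exponent = -Ea / (R * T_K) = -75157.4960 / (8.314 * 315.0540) = -28.6931
k = A * exp(exponent) = 165448.6030 * exp(-28.6931) = 5.7202e-08 1/s


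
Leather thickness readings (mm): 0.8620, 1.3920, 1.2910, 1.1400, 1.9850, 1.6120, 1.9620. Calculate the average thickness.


Formula: Average = sum / n
Substituting: Average = 10.2440 / 7
Result: 1.4634 mm


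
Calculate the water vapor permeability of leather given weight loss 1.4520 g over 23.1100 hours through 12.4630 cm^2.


Formula: WVP = loss / (area * time)
Substituting: WVP = 1.4520 / (12.4630 * 23.1100)
Result: 0.00504132 g/(cm^2*hr)


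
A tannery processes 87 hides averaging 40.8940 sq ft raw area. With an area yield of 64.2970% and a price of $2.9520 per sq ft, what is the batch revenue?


Raw_total = N * avg_area = 87 * 40.8940 = 3557.7780 sq ft
Finished = Raw_total * yield / 100 = 3557.7780 * 64.2970 / 100 = 2287.5445 sq ft
Value = Finished * price = 2287.5445 * 2.9520 = 6752.8314 $


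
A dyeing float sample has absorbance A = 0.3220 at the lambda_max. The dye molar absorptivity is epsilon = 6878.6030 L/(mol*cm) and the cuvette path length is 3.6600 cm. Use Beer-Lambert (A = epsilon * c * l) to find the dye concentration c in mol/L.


Formula: c = A / (epsilon * l)
Substituting: c = 0.3220 / (6878.6030 * 3.6600)
Result: 1.2790e-05 mol/L


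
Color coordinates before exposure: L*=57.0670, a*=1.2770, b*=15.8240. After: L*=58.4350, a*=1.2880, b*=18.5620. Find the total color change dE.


dL = 1.3680, da = 0.011, db = 2.7380
dE = sqrt(1.3680^2 + 0.011^2 + 2.7380^2) = 3.0607


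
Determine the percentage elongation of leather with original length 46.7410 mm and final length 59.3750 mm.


Formula: Elongation = (Lf - L0) / L0 * 100
Substituting: Elongation = (59.3750 - 46.7410) / 46.7410 * 100
Result: 27.0298 %


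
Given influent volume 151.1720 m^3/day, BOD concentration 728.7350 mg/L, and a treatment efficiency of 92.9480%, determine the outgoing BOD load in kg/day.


Load_in = volume * conc / 1000 = 151.1720 * 728.7350 / 1000 = 110.1643 kg/day
Removed = Load_in * eff / 100 = 110.1643 * 92.9480 / 100 = 102.3955 kg/day
Load_out = Load_in - Removed = 110.1643 - 102.3955 = 7.7688 kg/day


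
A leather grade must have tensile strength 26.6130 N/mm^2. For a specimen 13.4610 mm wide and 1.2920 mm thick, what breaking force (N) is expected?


Formula: F = TS * w * t
Substituting: F = 26.6130 * 13.4610 * 1.2920
Result: 462.8430 N


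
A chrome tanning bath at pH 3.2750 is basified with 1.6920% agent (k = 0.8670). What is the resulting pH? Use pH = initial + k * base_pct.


Formula: pH_final = pH_initial + k * base_pct
Substituting: pH_final = 3.2750 + 0.8670 * 1.6920
Result: 4.7420


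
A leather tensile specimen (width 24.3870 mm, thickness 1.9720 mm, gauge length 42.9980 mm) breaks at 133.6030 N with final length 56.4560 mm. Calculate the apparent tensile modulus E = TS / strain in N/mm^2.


TS = F / (w * t) = 133.6030 / (24.3870 * 1.9720) = 2.7781 N/mm^2
strain = (Lf - L0) / L0 = (56.4560 - 42.9980) / 42.9980 = 0.3130
E = TS / strain = 2.7781 / 0.3130 = 8.8760 N/mm^2


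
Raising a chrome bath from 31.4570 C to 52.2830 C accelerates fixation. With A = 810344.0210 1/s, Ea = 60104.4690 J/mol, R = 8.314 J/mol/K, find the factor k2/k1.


T1 = 31.4570 + 273.15 = 304.6070 K; T2 = 52.2830 + 273.15 = 325.4330 K
k1 = A * exp(-Ea/(R*T1)) = 810344.0210 * exp(-60104.4690/(8.314*304.6070)) = 3.9945e-05 1/s
k2 = A * exp(-Ea/(R*T2)) = 810344.0210 * exp(-60104.4690/(8.314*325.4330)) = 1.8242e-04 1/s
k2/k1 = 1.8242e-04 / 3.9945e-05 = 4.5668


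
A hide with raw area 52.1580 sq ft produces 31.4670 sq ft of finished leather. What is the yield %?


Formula: Yield = finished / raw * 100
Substituting: Yield = 31.4670 / 52.1580 * 100
Result: 60.3302 %


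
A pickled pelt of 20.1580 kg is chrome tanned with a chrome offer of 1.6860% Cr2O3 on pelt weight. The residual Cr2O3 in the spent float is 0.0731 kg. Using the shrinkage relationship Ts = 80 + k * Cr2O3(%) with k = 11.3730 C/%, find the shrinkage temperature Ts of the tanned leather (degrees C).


Offered = pelt * offer_pct / 100 = 20.1580 * 1.6860 / 100 = 0.3399 kg
Uptake = offered - residual = 0.3399 - 0.0731 = 0.2668 kg
Cr2O3% on pelt = uptake / pelt * 100 = 0.2668 / 20.1580 * 100 = 1.3234 %
Ts = 80 + k * Cr2O3% = 80 + 11.3730 * 1.3234 = 95.0506 C


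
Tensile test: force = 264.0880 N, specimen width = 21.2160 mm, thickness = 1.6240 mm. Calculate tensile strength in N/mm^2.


Formula: TS = force / (width * thickness)
Substituting: TS = 264.0880 / (21.2160 * 1.6240)
Result: 7.6648 N/mm^2


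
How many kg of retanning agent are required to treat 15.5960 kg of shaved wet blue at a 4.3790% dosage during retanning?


Formula: Retan = substrate * pct / 100
Substituting: Retan = 15.5960 * 4.3790 / 100
Result: 0.6829 kg


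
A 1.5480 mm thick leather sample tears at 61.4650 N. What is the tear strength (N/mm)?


Formula: Tear strength = force / thickness
Substituting: Tear strength = 61.4650 / 1.5480
Result: 39.7061 N/mm


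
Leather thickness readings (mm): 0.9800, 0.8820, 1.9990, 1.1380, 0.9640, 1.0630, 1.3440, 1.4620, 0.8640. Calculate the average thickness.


Formula: Average = sum / n
Substituting: Average = 10.6960 / 9
Result: 1.1884 mm


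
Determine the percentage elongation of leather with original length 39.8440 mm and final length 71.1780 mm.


Formula: Elongation = (Lf - L0) / L0 * 100
Substituting: Elongation = (71.1780 - 39.8440) / 39.8440 * 100
Result: 78.6417 %


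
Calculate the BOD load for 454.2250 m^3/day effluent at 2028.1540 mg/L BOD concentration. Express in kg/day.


Formula: BOD_load = volume * conc / 1000
Substituting: BOD_load = 454.2250 * 2028.1540 / 1000
Result: 921.2383 kg/day


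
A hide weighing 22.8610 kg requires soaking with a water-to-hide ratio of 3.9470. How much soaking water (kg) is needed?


Formula: Water = hide_weight * ratio
Substituting: Water = 22.8610 * 3.9470
Result: 90.2324 kg


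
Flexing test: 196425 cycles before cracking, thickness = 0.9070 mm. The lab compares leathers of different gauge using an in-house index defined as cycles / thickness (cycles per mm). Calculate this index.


Formula: Index = cycles / thickness
Substituting: Index = 196425 / 0.9070
Result: 216565.6009 cycles/mm


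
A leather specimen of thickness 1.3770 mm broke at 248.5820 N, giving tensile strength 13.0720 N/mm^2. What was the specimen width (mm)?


Formula: w = F / (TS * t)
Substituting: w = 248.5820 / (13.0720 * 1.3770)
Result: 13.8100 mm


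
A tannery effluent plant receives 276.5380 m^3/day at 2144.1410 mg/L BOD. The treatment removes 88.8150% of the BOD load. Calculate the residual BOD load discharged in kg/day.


Load_in = volume * conc / 1000 = 276.5380 * 2144.1410 / 1000 = 592.9365 kg/day
Removed = Load_in * eff / 100 = 592.9365 * 88.8150 / 100 = 526.6165 kg/day
Load_out = Load_in - Removed = 592.9365 - 526.6165 = 66.3199 kg/day


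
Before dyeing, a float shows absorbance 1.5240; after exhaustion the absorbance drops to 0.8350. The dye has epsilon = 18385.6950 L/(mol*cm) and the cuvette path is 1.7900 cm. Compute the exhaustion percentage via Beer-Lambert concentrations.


c_initial = A_i / (epsilon * l) = 1.5240 / (18385.6950 * 1.7900) = 4.6308e-05 mol/L
c_final = A_f / (epsilon * l) = 0.8350 / (18385.6950 * 1.7900) = 2.5372e-05 mol/L
Exhaustion = (c_initial - c_final) / c_initial * 100 = (4.6308e-05 - 2.5372e-05) / 4.6308e-05 * 100 = 45.2100 %
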